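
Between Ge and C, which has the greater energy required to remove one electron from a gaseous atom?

C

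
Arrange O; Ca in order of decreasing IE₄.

After 3 electrons have been removed, what remains? O³⁺ still has 3 valence electrons; Ca³⁺ is already 1 electron into the core.
Usually core removal costs more than valence removal, but here the competition is close: a tightly held n=2 valence electron can cost more to remove than an n=3 core electron, so the actual values have to decide it.
Approximate IE_4 values (kJ/mol): O 7469, Ca 6491.
Hence IE_4: Ca < O.

O, Ca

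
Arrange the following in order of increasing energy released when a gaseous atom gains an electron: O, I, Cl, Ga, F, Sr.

O is in period 2, group 16; F is in period 2, group 17; Cl is in period 3, group 17; Ga is in period 4, group 13; Sr is in period 5, group 2; I is in period 5, group 17.
EA tends to increase across a period and decrease down a group, though the pattern is less regular than for IE or radius.
These span different periods and groups, so the two trends combine.
Ga > Sr: both effects reinforce here, so Ga is clearly the higher of the two.
O > Ga: both effects reinforce here, so O is clearly the higher of the two.
I > O: period and group pull opposite ways; the across-period shift dominates (295 vs 141 kJ/mol).
F > I: F sits above I in group 17, so the down-group effect alone puts F higher.
Cl > F: this pair runs against the simple trend — see the exception note.
Note the exception: Cl has a higher electron affinity than F, contrary to the simple trend — F's small 2p subshell makes the incoming electron feel strong e⁻–e⁻ repulsion, so Cl actually releases more energy on gaining an electron.
Approximate values (kJ/mol): O 141, F 328, Cl 349, Ga 29, Sr 5, I 295.
So from lowest to highest: Sr < Ga < O < I < F < Cl.

Sr, Ga, O, I, F, Cl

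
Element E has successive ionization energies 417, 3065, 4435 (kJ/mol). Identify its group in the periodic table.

Look for the largest jump between consecutive ionization energies: IE2/IE1 ≈ 7.4, far larger than any earlier ratio.
That jump marks the point where a core electron is being removed. So the atom has 1 valence electron.
A main-group element with 1 valence electron is in group 1.

Group 1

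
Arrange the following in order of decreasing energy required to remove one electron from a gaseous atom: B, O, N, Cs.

N > O > B > Cs

B is in period 2, group 13; N is in period 2, group 15; O is in period 2, group 16; Cs is in period 6, group 1.
IE₁ increases left→right with effective nuclear charge and decreases top→bottom as the valence shell moves farther out.
Neither a single period nor a single group — weigh both effects.
B > Cs: relative to Cs, both the across-period and down-group shifts push B's first ionization energy up.
O > B: both are in period 2; the period trend gives O the larger value.
N > O: this pair runs against the simple trend — see the exception note.
Note the exception: N has a higher first ionization energy than O, contrary to the simple trend — pairing an electron in O's 2p⁴ costs repulsion energy, so O ionizes more easily than half-filled N (2p³).
Tabulated first ionization energy (kJ/mol): B 801, N 1402, O 1314, Cs 376.
So from highest to lowest: N > O > B > Cs.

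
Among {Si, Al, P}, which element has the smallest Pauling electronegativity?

Al is in period 3, group 13; Si is in period 3, group 14; P is in period 3, group 15.
Atoms toward the upper right of the periodic table pull bonding electrons most strongly.
All lie in period 3, so electronegativity increases left to right.
The smallest Pauling electronegativity among these belongs to Al.

Al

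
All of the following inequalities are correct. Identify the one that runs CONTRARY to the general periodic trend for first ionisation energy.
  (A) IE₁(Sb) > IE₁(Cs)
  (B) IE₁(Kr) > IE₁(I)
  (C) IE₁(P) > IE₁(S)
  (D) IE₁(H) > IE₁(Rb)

(C)

The general trend: first ionisation energy increases across a period and decreases down a group.
(A) Sb (period 5, group 15) vs Cs (period 6, group 1): the stated order agrees with the simple trend.
(B) Kr (period 4, group 18) vs I (period 5, group 17): the stated order agrees with the simple trend.
(C) P (period 3, group 15) vs S (period 3, group 16): the stated order contradicts the simple trend.
(D) H (period 1, group 1) vs Rb (period 5, group 1): the stated order agrees with the simple trend.
The exception is (C): S (3p⁴) ionizes more easily than half-filled P (3p³) because the paired 3p electron in S is pushed out by e⁻–e⁻ repulsion.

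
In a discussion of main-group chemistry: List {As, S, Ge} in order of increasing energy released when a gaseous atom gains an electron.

As, Ge, S

S is in period 3, group 16; Ge is in period 4, group 14; As is in period 4, group 15.
Atoms with high Z_eff and room in the valence shell (especially the halogens) have the most exothermic electron affinities.
Here both period and group differ, so the two effects have to be weighed against each other.
Ge > As: this pair runs against the simple trend — see the exception note.
S > Ge: relative to Ge, both the across-period and down-group shifts push S's electron affinity up.
Note the exception: Ge has a higher electron affinity than As, contrary to the simple trend — adding an electron to As's half-filled 4p³ is unfavourable, so Ge (4p²) has the more exothermic EA.
For reference (kJ/mol): S 200, Ge 119, As 78.
So from lowest to highest: As < Ge < S.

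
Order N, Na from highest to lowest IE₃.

Na > N

After 2 electrons have been removed, what remains? N²⁺ still has 3 valence electrons; Na²⁺ is already 1 electron into the core.
Breaking into a closed-shell core is much more expensive than removing a leftover valence electron — Na has the largest IE_3 here.
Approximate IE_3 values (kJ/mol): N 4578, Na 6910.
So the third ionization energies run N < Na.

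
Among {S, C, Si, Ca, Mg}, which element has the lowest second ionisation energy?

Ca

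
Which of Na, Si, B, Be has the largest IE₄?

Consider each +3 ion: Na³⁺ is already 2 electrons into the core; Si³⁺ still has 1 valence electron; B³⁺ is the bare [He] core; Be³⁺ is already 1 electron into the core.
Breaking into a closed-shell core is much more expensive than removing a leftover valence electron — Na, Be and B have the largest IE_4 here.
Tabulated IE_4 (kJ/mol): Na 9543, Si 4356, B 25026, Be 21007.
Putting it together, IE_4: Si < Na < Be < B.

B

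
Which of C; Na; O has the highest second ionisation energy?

Na

After 1 electron has been removed, what remains? C⁺ still has 3 valence electrons; Na⁺ is the bare [Ne] core; O⁺ still has 5 valence electrons.
Core electrons are held far more tightly than valence electrons, so Na tops the IE_2 order.
Valence configurations: C⁺ [He]2s²2p¹, O⁺ [He]2s²2p³.
Approximate IE_2 values (kJ/mol): C 2353, Na 4562, O 3388.
So the second ionization energies run C < O < Na.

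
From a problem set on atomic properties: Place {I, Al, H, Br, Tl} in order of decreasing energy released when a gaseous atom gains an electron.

Br, I, H, Al, Tl

H is in period 1, group 1; Al is in period 3, group 13; Br is in period 4, group 17; I is in period 5, group 17; Tl is in period 6, group 13.
Electron affinity generally becomes more exothermic across a period toward the halogens and less exothermic down a group.
Here both period and group differ, so the two effects have to be weighed against each other.
Al > Tl: they share group 13; the group trend gives Al the larger value.
H > Al: the two effects oppose for this pair; the down-group effect wins (73 vs 42 kJ/mol).
I > H: period and group pull opposite ways; the across-period shift dominates (295 vs 73 kJ/mol).
Br > I: they share group 17; the group trend gives Br the larger value.
Approximate values (kJ/mol): H 73, Al 42, Br 325, I 295, Tl 19.
So from highest to lowest: Br > I > H > Al > Tl.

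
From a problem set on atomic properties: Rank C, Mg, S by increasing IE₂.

After 1 electron has been removed, what remains? C⁺ still has 3 valence electrons; Mg⁺ still has 1 valence electron; S⁺ still has 5 valence electrons.
All are still removing valence electrons, so compare the +1 ions as you would atoms: IE_2 generally rises across a period (higher Z_eff) and falls down a group (larger shell), subject to the usual subshell exceptions.
Valence configurations: C⁺ [He]2s²2p¹, Mg⁺ [Ne]3s¹, S⁺ [Ne]3s²3p³.
Tabulated IE_2 (kJ/mol): C 2353, Mg 1451, S 2252.
Overall IE_2 order: Mg < S < C.

Mg, S, C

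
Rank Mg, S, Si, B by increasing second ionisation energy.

IE_2 is the cost of taking one more electron from the +1 cation: Mg⁺ still has 1 valence electron; S⁺ still has 5 valence electrons; Si⁺ still has 3 valence electrons; B⁺ still has 2 valence electrons.
All are still removing valence electrons, so compare the +1 ions as you would atoms: IE_2 generally rises across a period (higher Z_eff) and falls down a group (larger shell), subject to the usual subshell exceptions.
Valence configurations: Mg⁺ [Ne]3s¹, S⁺ [Ne]3s²3p³, Si⁺ [Ne]3s²3p¹, B⁺ [He]2s².
Approximate IE_2 values (kJ/mol): Mg 1451, S 2252, Si 1577, B 2427.
Hence IE_2: Mg < Si < S < B.

Mg, Si, S, B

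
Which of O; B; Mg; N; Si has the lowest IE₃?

Si

After 2 electrons have been removed, what remains? O²⁺ still has 4 valence electrons; B²⁺ still has 1 valence electron; Mg²⁺ is the bare [Ne] core; N²⁺ still has 3 valence electrons; Si²⁺ still has 2 valence electrons.
Pulling an electron out of a noble-gas core costs far more than removing a remaining valence electron, so Mg sits at the high end of IE_3.
Valence configurations: O²⁺ [He]2s²2p², B²⁺ [He]2s¹, N²⁺ [He]2s²2p¹, Si²⁺ [Ne]3s².
Approximate IE_3 values (kJ/mol): O 5300, B 3660, Mg 7733, N 4578, Si 3232.
So the third ionization energies run Si < B < N < O < Mg.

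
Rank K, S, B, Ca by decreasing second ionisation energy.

K, B, S, Ca

The second ionization energy removes an electron from the +1 ion. For each element: K⁺ is the bare [Ar] core; S⁺ still has 5 valence electrons; B⁺ still has 2 valence electrons; Ca⁺ still has 1 valence electron.
Breaking into a closed-shell core is much more expensive than removing a leftover valence electron — K has the largest IE_2 here.
Valence configurations: S⁺ [Ne]3s²3p³, B⁺ [He]2s², Ca⁺ [Ar]4s¹.
Tabulated IE_2 (kJ/mol): K 3052, S 2252, B 2427, Ca 1145.
Overall IE_2 order: Ca < S < B < K.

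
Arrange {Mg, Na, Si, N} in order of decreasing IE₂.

IE_2 is the cost of taking one more electron from the +1 cation: Mg⁺ still has 1 valence electron; Na⁺ is the bare [Ne] core; Si⁺ still has 3 valence electrons; N⁺ still has 4 valence electrons.
Core electrons are held far more tightly than valence electrons, so Na tops the IE_2 order.
Valence configurations: Mg⁺ [Ne]3s¹, Si⁺ [Ne]3s²3p¹, N⁺ [He]2s²2p².
Tabulated IE_2 (kJ/mol): Mg 1451, Na 4562, Si 1577, N 2856.
So the second ionization energies run Mg < Si < N < Na.

Na, N, Si, Mg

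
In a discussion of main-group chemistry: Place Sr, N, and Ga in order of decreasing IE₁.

N > Ga > Sr

N is in period 2, group 15; Ga is in period 4, group 13; Sr is in period 5, group 2.
Across a period the outer electron is held more tightly (higher IE₁); down a group it sits in a higher shell, more shielded, and comes off more easily.
These span different periods and groups, so the two trends combine.
Ga > Sr: both effects reinforce here, so Ga is clearly the higher of the two.
N > Ga: both effects reinforce here, so N is clearly the higher of the two.
Tabulated first ionization energy (kJ/mol): N 1402, Ga 579, Sr 550.
So from highest to lowest: N > Ga > Sr.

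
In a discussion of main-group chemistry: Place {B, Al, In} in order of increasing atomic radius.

B < Al < In

B is in period 2, group 13; Al is in period 3, group 13; In is in period 5, group 13.
Across a period the added protons contract the valence shell; down a group each new principal shell makes the atom larger.
All are in group 13, so atomic radius increases down the group.
So from smallest to largest: B < Al < In.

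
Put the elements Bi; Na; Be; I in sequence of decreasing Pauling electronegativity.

I > Bi > Be > Na

Atoms toward the upper right of the periodic table pull bonding electrons most strongly.
These span different periods and groups, so the two trends combine.
Be > Na: both effects reinforce here, so Be is clearly the higher of the two.
Bi > Be: period and group pull opposite ways; the across-period shift dominates (2.02 vs 1.57).
I > Bi: both effects reinforce here, so I is clearly the higher of the two.
Tabulated electronegativity (Pauling): Be 1.57, Na 0.93, I 2.66, Bi 2.02.
So from highest to lowest: I > Bi > Be > Na.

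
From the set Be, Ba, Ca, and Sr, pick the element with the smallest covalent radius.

Be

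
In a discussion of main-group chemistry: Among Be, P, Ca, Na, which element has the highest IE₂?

IE_2 is the cost of taking one more electron from the +1 cation: Be⁺ still has 1 valence electron; P⁺ still has 4 valence electrons; Ca⁺ still has 1 valence electron; Na⁺ is the bare [Ne] core.
Pulling an electron out of a noble-gas core costs far more than removing a remaining valence electron, so Na sits at the high end of IE_2.
Valence configurations: Be⁺ [He]2s¹, P⁺ [Ne]3s²3p², Ca⁺ [Ar]4s¹.
Approximate IE_2 values (kJ/mol): Be 1757, P 1907, Ca 1145, Na 4562.
Putting it together, IE_2: Ca < Be < P < Na.

Na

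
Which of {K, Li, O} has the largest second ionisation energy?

After 1 electron has been removed, what remains? K⁺ is the bare [Ar] core; Li⁺ is the bare [He] core; O⁺ still has 5 valence electrons.
Usually core removal costs more than valence removal, but here the competition is close: a tightly held n=2 valence electron can cost more to remove than an n=3 core electron, so the actual values have to decide it.
The numbers (kJ/mol): K 3052, Li 7298, O 3388.
Hence IE_2: K < O < Li.

Li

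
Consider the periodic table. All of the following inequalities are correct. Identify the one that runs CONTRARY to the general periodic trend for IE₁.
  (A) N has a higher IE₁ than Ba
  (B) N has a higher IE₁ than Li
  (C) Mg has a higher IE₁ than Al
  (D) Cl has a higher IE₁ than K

The general trend: IE₁ increases across a period and decreases down a group.
(A) N (period 2, group 15) vs Ba (period 6, group 2): the stated order agrees with the simple trend.
(B) N (period 2, group 15) vs Li (period 2, group 1): the stated order agrees with the simple trend.
(C) Mg (period 3, group 2) vs Al (period 3, group 13): the stated order contradicts the simple trend.
(D) Cl (period 3, group 17) vs K (period 4, group 1): the stated order agrees with the simple trend.
The exception is (C): Al's single 3p electron is easier to remove than one from Mg's filled 3s².

(C)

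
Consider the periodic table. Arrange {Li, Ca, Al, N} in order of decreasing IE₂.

The second ionization energy removes an electron from the +1 ion. For each element: Li⁺ is the bare [He] core; Ca⁺ still has 1 valence electron; Al⁺ still has 2 valence electrons; N⁺ still has 4 valence electrons.
Core electrons are held far more tightly than valence electrons, so Li tops the IE_2 order.
Valence configurations: Ca⁺ [Ar]4s¹, Al⁺ [Ne]3s², N⁺ [He]2s²2p².
The numbers (kJ/mol): Li 7298, Ca 1145, Al 1817, N 2856.
Hence IE_2: Ca < Al < N < Li.

Li, N, Al, Ca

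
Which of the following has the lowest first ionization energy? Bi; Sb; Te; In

In

Across a period the outer electron is held more tightly (higher IE₁); down a group it sits in a higher shell, more shielded, and comes off more easily.
Neither a single period nor a single group — weigh both effects.
Bi > In: period and group pull opposite ways; the across-period shift dominates (703 vs 558 kJ/mol).
Sb > Bi: Sb sits above Bi in group 15, so the down-group effect alone puts Sb higher.
Te > Sb: both are in period 5; the period trend gives Te the larger value.
Tabulated first ionization energy (kJ/mol): In 558, Sb 831, Te 869, Bi 703.
The lowest first ionization energy among these belongs to In.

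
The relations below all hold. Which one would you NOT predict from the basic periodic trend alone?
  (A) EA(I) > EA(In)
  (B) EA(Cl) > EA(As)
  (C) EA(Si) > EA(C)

(C)

The general trend: electron affinity increases across a period and decreases down a group.
(A) I (period 5, group 17) vs In (period 5, group 13): the stated order agrees with the simple trend.
(B) Cl (period 3, group 17) vs As (period 4, group 15): the stated order agrees with the simple trend.
(C) Si (period 3, group 14) vs C (period 2, group 14): the stated order contradicts the simple trend.
The exception is (C): Si's larger, more diffuse 3p orbitals accept an added electron slightly more readily than C's compact 2p.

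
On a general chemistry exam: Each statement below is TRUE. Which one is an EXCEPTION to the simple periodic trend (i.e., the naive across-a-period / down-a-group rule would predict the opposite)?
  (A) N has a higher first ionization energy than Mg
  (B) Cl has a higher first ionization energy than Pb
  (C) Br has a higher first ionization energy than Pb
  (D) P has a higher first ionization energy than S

(D)

The general trend: first ionization energy increases across a period and decreases down a group.
(A) N (period 2, group 15) vs Mg (period 3, group 2): the stated order agrees with the simple trend.
(B) Cl (period 3, group 17) vs Pb (period 6, group 14): the stated order agrees with the simple trend.
(C) Br (period 4, group 17) vs Pb (period 6, group 14): the stated order agrees with the simple trend.
(D) P (period 3, group 15) vs S (period 3, group 16): the stated order contradicts the simple trend.
The exception is (D): S (3p⁴) ionizes more easily than half-filled P (3p³) because the paired 3p electron in S is pushed out by e⁻–e⁻ repulsion.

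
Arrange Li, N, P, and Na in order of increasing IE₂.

After 1 electron has been removed, what remains? Li⁺ is the bare [He] core; N⁺ still has 4 valence electrons; P⁺ still has 4 valence electrons; Na⁺ is the bare [Ne] core.
Breaking into a closed-shell core is much more expensive than removing a leftover valence electron — Na and Li have the largest IE_2 here.
Valence configurations: N⁺ [He]2s²2p², P⁺ [Ne]3s²3p².
Tabulated IE_2 (kJ/mol): Li 7298, N 2856, P 1907, Na 4562.
Putting it together, IE_2: P < N < Na < Li.

P < N < Na < Li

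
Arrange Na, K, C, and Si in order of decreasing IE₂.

IE_2 is the cost of taking one more electron from the +1 cation: Na⁺ is the bare [Ne] core; K⁺ is the bare [Ar] core; C⁺ still has 3 valence electrons; Si⁺ still has 3 valence electrons.
Breaking into a closed-shell core is much more expensive than removing a leftover valence electron — K and Na have the largest IE_2 here.
Valence configurations: C⁺ [He]2s²2p¹, Si⁺ [Ne]3s²3p¹.
Approximate IE_2 values (kJ/mol): Na 4562, K 3052, C 2353, Si 1577.
Hence IE_2: Si < C < K < Na.

Na > K > C > Si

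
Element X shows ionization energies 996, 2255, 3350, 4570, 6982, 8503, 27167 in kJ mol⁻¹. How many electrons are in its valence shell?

6

Look for the largest jump between consecutive ionization energies: IE7/IE6 ≈ 3.2, far larger than any earlier ratio.
That jump marks the point where a core electron is being removed. So the atom has 6 valence electrons.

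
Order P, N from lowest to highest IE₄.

P < N

Consider each +3 ion: P³⁺ still has 2 valence electrons; N³⁺ still has 2 valence electrons.
All are still removing valence electrons, so compare the +3 ions as you would atoms: IE_4 generally rises across a period (higher Z_eff) and falls down a group (larger shell), subject to the usual subshell exceptions.
Valence configurations: P³⁺ [Ne]3s², N³⁺ [He]2s².
Approximate IE_4 values (kJ/mol): P 4964, N 7475.
Putting it together, IE_4: P < N.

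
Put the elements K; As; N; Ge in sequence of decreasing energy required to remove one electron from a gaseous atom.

N, As, Ge, K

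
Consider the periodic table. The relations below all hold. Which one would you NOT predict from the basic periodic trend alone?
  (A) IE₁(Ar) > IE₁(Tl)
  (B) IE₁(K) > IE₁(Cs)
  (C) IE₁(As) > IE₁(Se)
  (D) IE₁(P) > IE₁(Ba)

(C)

The general trend: first ionization energy increases across a period and decreases down a group.
(A) Ar (period 3, group 18) vs Tl (period 6, group 13): the stated order agrees with the simple trend.
(B) K (period 4, group 1) vs Cs (period 6, group 1): the stated order agrees with the simple trend.
(C) As (period 4, group 15) vs Se (period 4, group 16): the stated order contradicts the simple trend.
(D) P (period 3, group 15) vs Ba (period 6, group 2): the stated order agrees with the simple trend.
The exception is (C): Se (4p⁴) ionizes more easily than half-filled As (4p³).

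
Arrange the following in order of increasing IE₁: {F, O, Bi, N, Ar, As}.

N is in period 2, group 15; O is in period 2, group 16; F is in period 2, group 17; Ar is in period 3, group 18; As is in period 4, group 15; Bi is in period 6, group 15.
Across a period the outer electron is held more tightly (higher IE₁); down a group it sits in a higher shell, more shielded, and comes off more easily.
These span different periods and groups, so the two trends combine.
As > Bi: As sits above Bi in group 15, so the down-group effect alone puts As higher.
O > As: both effects reinforce here, so O is clearly the higher of the two.
N > O: this pair runs against the simple trend — see the exception note.
Ar > N: the two effects oppose for this pair; the across-period effect wins (1521 vs 1402 kJ/mol).
F > Ar: period and group pull opposite ways; the down-group shift dominates (1681 vs 1521 kJ/mol).
Note the exception: N has a higher first ionization energy than O, contrary to the simple trend — pairing an electron in O's 2p⁴ costs repulsion energy, so O ionizes more easily than half-filled N (2p³).
Tabulated first ionization energy (kJ/mol): N 1402, O 1314, F 1681, Ar 1521, As 947, Bi 703.
So from lowest to highest: Bi < As < O < N < Ar < F.

Bi < As < O < N < Ar < F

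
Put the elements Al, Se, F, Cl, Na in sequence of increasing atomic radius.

F is in period 2, group 17; Na is in period 3, group 1; Al is in period 3, group 13; Cl is in period 3, group 17; Se is in period 4, group 16.
Atomic radius shrinks across a period as nuclear charge pulls the same shell inward, and grows down a group as new shells are added.
Here both period and group differ, so the two effects have to be weighed against each other.
Cl > F: Cl sits below F in group 17, so the down-group effect alone puts Cl larger.
Se > Cl: both effects reinforce here, so Se is clearly the larger of the two.
Al > Se: the two effects oppose for this pair; the across-period effect wins (126 vs 116 pm).
Na > Al: Na lies to the left of Al in period 3, so the across-period effect alone puts Na larger.
Approximate values (pm): F 64, Na 155, Al 126, Cl 99, Se 116.
So from smallest to largest: F < Cl < Se < Al < Na.

F < Cl < Se < Al < Na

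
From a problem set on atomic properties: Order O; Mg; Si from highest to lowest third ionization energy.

Mg, O, Si

Consider each +2 ion: O²⁺ still has 4 valence electrons; Mg²⁺ is the bare [Ne] core; Si²⁺ still has 2 valence electrons.
Breaking into a closed-shell core is much more expensive than removing a leftover valence electron — Mg has the largest IE_3 here.
Valence configurations: O²⁺ [He]2s²2p², Si²⁺ [Ne]3s².
Approximate IE_3 values (kJ/mol): O 5300, Mg 7733, Si 3232.
Overall IE_3 order: Si < O < Mg.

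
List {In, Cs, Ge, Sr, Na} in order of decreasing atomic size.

Cs > Sr > Na > In > Ge

Na is in period 3, group 1; Ge is in period 4, group 14; Sr is in period 5, group 2; In is in period 5, group 13; Cs is in period 6, group 1.
Moving right in a period, electrons are added to the same shell under a stronger nuclear pull, so atoms get smaller; moving down, a new shell is opened and atoms get larger.
These span different periods and groups, so the two trends combine.
In > Ge: relative to Ge, both the across-period and down-group shifts push In's atomic radius up.
Na > In: the two effects oppose for this pair; the across-period effect wins (155 vs 142 pm).
Sr > Na: period and group pull opposite ways; the down-group shift dominates (185 vs 155 pm).
Cs > Sr: both effects reinforce here, so Cs is clearly the larger of the two.
Tabulated atomic radius (pm): Na 155, Ge 121, Sr 185, In 142, Cs 232.
So from largest to smallest: Cs > Sr > Na > In > Ge.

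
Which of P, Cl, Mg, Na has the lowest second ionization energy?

Mg

The second ionization energy removes an electron from the +1 ion. For each element: P⁺ still has 4 valence electrons; Cl⁺ still has 6 valence electrons; Mg⁺ still has 1 valence electron; Na⁺ is the bare [Ne] core.
Core electrons are held far more tightly than valence electrons, so Na tops the IE_2 order.
Valence configurations: P⁺ [Ne]3s²3p², Cl⁺ [Ne]3s²3p⁴, Mg⁺ [Ne]3s¹.
The numbers (kJ/mol): P 1907, Cl 2298, Mg 1451, Na 4562.
Overall IE_2 order: Mg < P < Cl < Na.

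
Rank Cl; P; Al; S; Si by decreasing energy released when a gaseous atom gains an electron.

Adding an electron releases more energy for atoms nearer the top right (short of the noble gases).
All lie in period 3; the across-period trend (electron affinity increases left to right) applies, with the exception below.
Note the exception: Si has a higher electron affinity than P, contrary to the simple trend — adding an electron to P's half-filled 3p³ is unfavourable, so Si (3p²) has the more exothermic EA.
Tabulated electron affinity (kJ/mol): Al 42, Si 134, P 72, S 200, Cl 349.
So from highest to lowest: Cl > S > Si > P > Al.

Cl, S, Si, P, Al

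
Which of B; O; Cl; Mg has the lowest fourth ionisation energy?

After 3 electrons have been removed, what remains? B³⁺ is the bare [He] core; O³⁺ still has 3 valence electrons; Cl³⁺ still has 4 valence electrons; Mg³⁺ is already 1 electron into the core.
Breaking into a closed-shell core is much more expensive than removing a leftover valence electron — Mg and B have the largest IE_4 here.
Valence configurations: O³⁺ [He]2s²2p¹, Cl³⁺ [Ne]3s²3p².
The numbers (kJ/mol): B 25026, O 7469, Cl 5159, Mg 10543.
Putting it together, IE_4: Cl < O < Mg < B.

Cl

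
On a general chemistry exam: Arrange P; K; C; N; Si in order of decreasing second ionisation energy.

K > N > C > P > Si

Consider each +1 ion: P⁺ still has 4 valence electrons; K⁺ is the bare [Ar] core; C⁺ still has 3 valence electrons; N⁺ still has 4 valence electrons; Si⁺ still has 3 valence electrons.
Core electrons are held far more tightly than valence electrons, so K tops the IE_2 order.
Valence configurations: P⁺ [Ne]3s²3p², C⁺ [He]2s²2p¹, N⁺ [He]2s²2p², Si⁺ [Ne]3s²3p¹.
The numbers (kJ/mol): P 1907, K 3052, C 2353, N 2856, Si 1577.
So the second ionization energies run Si < P < C < N < K.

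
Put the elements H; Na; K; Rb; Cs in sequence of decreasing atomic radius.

H is in period 1, group 1; Na is in period 3, group 1; K is in period 4, group 1; Rb is in period 5, group 1; Cs is in period 6, group 1.
Atomic radius shrinks across a period as nuclear charge pulls the same shell inward, and grows down a group as new shells are added.
All are in group 1, so atomic radius increases down the group.
So from largest to smallest: Cs > Rb > K > Na > H.

Cs, Rb, K, Na, H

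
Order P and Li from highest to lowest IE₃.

Li > P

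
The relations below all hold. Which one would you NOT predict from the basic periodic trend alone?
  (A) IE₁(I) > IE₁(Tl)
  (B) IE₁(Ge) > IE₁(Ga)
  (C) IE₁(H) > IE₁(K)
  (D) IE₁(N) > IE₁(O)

The general trend: IE₁ increases across a period and decreases down a group.
(A) I (period 5, group 17) vs Tl (period 6, group 13): the stated order agrees with the simple trend.
(B) Ge (period 4, group 14) vs Ga (period 4, group 13): the stated order agrees with the simple trend.
(C) H (period 1, group 1) vs K (period 4, group 1): the stated order agrees with the simple trend.
(D) N (period 2, group 15) vs O (period 2, group 16): the stated order contradicts the simple trend.
The exception is (D): pairing an electron in O's 2p⁴ costs repulsion energy, so O ionizes more easily than half-filled N (2p³).

(D)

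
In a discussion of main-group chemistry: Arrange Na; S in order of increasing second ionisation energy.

S < Na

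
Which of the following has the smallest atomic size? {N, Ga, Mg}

N

Atomic radius shrinks across a period as nuclear charge pulls the same shell inward, and grows down a group as new shells are added.
Neither a single period nor a single group — weigh both effects.
Ga > N: relative to N, both the across-period and down-group shifts push Ga's atomic radius up.
Mg > Ga: period and group pull opposite ways; the across-period shift dominates (139 vs 124 pm).
Tabulated atomic radius (pm): N 71, Mg 139, Ga 124.
The smallest atomic size among these belongs to N.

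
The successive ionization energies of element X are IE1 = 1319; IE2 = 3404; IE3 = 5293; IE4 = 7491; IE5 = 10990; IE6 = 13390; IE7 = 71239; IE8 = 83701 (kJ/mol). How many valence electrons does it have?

6

Look for the largest jump between consecutive ionization energies: IE7/IE6 ≈ 5.3, far larger than any earlier ratio.
That jump marks the point where a core electron is being removed. So the atom has 6 valence electrons.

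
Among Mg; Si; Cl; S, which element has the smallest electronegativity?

Mg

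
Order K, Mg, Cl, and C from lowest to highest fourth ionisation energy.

Cl < K < C < Mg

Consider each +3 ion: K³⁺ is already 2 electrons into the core; Mg³⁺ is already 1 electron into the core; Cl³⁺ still has 4 valence electrons; C³⁺ still has 1 valence electron.
Usually core removal costs more than valence removal, but here the competition is close: a tightly held n=2 valence electron can cost more to remove than an n=3 core electron, so the actual values have to decide it.
Valence configurations: Cl³⁺ [Ne]3s²3p², C³⁺ [He]2s¹.
The numbers (kJ/mol): K 5877, Mg 10543, Cl 5159, C 6223.
Hence IE_4: Cl < K < C < Mg.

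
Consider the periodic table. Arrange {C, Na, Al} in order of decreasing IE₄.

The fourth ionization energy removes an electron from the +3 ion. For each element: C³⁺ still has 1 valence electron; Na³⁺ is already 2 electrons into the core; Al³⁺ is the bare [Ne] core.
Pulling an electron out of a noble-gas core costs far more than removing a remaining valence electron, so Na and Al sit at the high end of IE_4.
Approximate IE_4 values (kJ/mol): C 6223, Na 9543, Al 11577.
Hence IE_4: C < Na < Al.

Al > Na > C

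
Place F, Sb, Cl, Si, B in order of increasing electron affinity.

B is in period 2, group 13; F is in period 2, group 17; Si is in period 3, group 14; Cl is in period 3, group 17; Sb is in period 5, group 15.
EA tends to increase across a period and decrease down a group, though the pattern is less regular than for IE or radius.
These span different periods and groups, so the two trends combine.
Sb > B: the two effects oppose for this pair; the across-period effect wins (103 vs 27 kJ/mol).
Si > Sb: the two effects oppose for this pair; the down-group effect wins (134 vs 103 kJ/mol).
F > Si: relative to Si, both the across-period and down-group shifts push F's electron affinity up.
Cl > F: this pair runs against the simple trend — see the exception note.
Note the exception: Cl has a higher electron affinity than F, contrary to the simple trend — F's small 2p subshell makes the incoming electron feel strong e⁻–e⁻ repulsion, so Cl actually releases more energy on gaining an electron.
Approximate values (kJ/mol): B 27, F 328, Si 134, Cl 349, Sb 103.
So from lowest to highest: B < Sb < Si < F < Cl.

B < Sb < Si < F < Cl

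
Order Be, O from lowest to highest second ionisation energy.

Be, O

Consider each +1 ion: Be⁺ still has 1 valence electron; O⁺ still has 5 valence electrons.
All are still removing valence electrons, so compare the +1 ions as you would atoms: IE_2 generally rises across a period (higher Z_eff) and falls down a group (larger shell), subject to the usual subshell exceptions.
Valence configurations: Be⁺ [He]2s¹, O⁺ [He]2s²2p³.
Approximate IE_2 values (kJ/mol): Be 1757, O 3388.
So the second ionization energies run Be < O.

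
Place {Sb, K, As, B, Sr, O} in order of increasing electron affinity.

Adding an electron releases more energy for atoms nearer the top right (short of the noble gases).
Neither a single period nor a single group — weigh both effects.
B > Sr: both effects reinforce here, so B is clearly the higher of the two.
K > B: this pair runs against the simple trend — see the exception note.
As > K: both are in period 4; the period trend gives As the larger value.
Sb > As: this pair runs against the simple trend — see the exception note.
O > Sb: both effects reinforce here, so O is clearly the higher of the two.
Note the exception: K has a higher electron affinity than B, contrary to the simple trend — B's ns²np¹ configuration gives only a small electron affinity — the sparsely filled np subshell binds an added electron weakly.
Note the exception: Sb has a higher electron affinity than As, contrary to the simple trend — both are half-filled np³, but the pairing/repulsion penalty for the added electron shrinks as the p orbitals become larger and more diffuse down the group, and for Sb that outweighs the weaker nuclear attraction.
For reference (kJ/mol): B 27, O 141, K 48, As 78, Sr 5, Sb 103.
So from lowest to highest: Sr < B < K < As < Sb < O.

Sr < B < K < As < Sb < O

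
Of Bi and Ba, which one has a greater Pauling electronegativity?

Ba is in period 6, group 2; Bi is in period 6, group 15.
Atoms toward the upper right of the periodic table pull bonding electrons most strongly.
All lie in period 6, so electronegativity increases left to right.
So Bi has the greater Pauling electronegativity (Bi > Ba).

Bi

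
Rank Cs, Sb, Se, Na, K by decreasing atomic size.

Cs > K > Na > Sb > Se

Na is in period 3, group 1; K is in period 4, group 1; Se is in period 4, group 16; Sb is in period 5, group 15; Cs is in period 6, group 1.
Across a period the added protons contract the valence shell; down a group each new principal shell makes the atom larger.
These span different periods and groups, so the two trends combine.
Sb > Se: both effects reinforce here, so Sb is clearly the larger of the two.
Na > Sb: period and group pull opposite ways; the across-period shift dominates (155 vs 140 pm).
K > Na: they share group 1; the group trend gives K the larger value.
Cs > K: Cs sits below K in group 1, so the down-group effect alone puts Cs larger.
Tabulated atomic radius (pm): Na 155, K 196, Se 116, Sb 140, Cs 232.
So from largest to smallest: Cs > K > Na > Sb > Se.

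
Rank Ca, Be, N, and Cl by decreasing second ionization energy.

N, Cl, Be, Ca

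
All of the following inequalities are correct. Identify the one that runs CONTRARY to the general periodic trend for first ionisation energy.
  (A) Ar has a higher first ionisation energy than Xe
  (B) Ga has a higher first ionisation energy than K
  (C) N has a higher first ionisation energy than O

The general trend: first ionisation energy increases across a period and decreases down a group.
(A) Ar (period 3, group 18) vs Xe (period 5, group 18): the stated order agrees with the simple trend.
(B) Ga (period 4, group 13) vs K (period 4, group 1): the stated order agrees with the simple trend.
(C) N (period 2, group 15) vs O (period 2, group 16): the stated order contradicts the simple trend.
The exception is (C): pairing an electron in O's 2p⁴ costs repulsion energy, so O ionizes more easily than half-filled N (2p³).

(C)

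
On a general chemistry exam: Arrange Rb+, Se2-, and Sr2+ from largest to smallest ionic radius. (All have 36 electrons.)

Se2-, Rb+, Sr2+

All of these have 36 electrons, so size is governed by nuclear charge alone: the more protons, the stronger the pull on the same electron cloud, and the smaller the ion.
Nuclear charges: Sr2+ (Z=38), Rb+ (Z=37), Se2- (Z=34).
Largest to smallest: Se2- > Rb+ > Sr2+.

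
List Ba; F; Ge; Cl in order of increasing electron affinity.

F is in period 2, group 17; Cl is in period 3, group 17; Ge is in period 4, group 14; Ba is in period 6, group 2.
Electron affinity generally becomes more exothermic across a period toward the halogens and less exothermic down a group.
Neither a single period nor a single group — weigh both effects.
Ge > Ba: both effects reinforce here, so Ge is clearly the higher of the two.
F > Ge: both effects reinforce here, so F is clearly the higher of the two.
Cl > F: this pair runs against the simple trend — see the exception note.
Note the exception: Cl has a higher electron affinity than F, contrary to the simple trend — F's small 2p subshell makes the incoming electron feel strong e⁻–e⁻ repulsion, so Cl actually releases more energy on gaining an electron.
Approximate values (kJ/mol): F 328, Cl 349, Ge 119, Ba 14.
So from lowest to highest: Ba < Ge < F < Cl.

Ba, Ge, F, Cl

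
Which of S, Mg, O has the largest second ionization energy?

After 1 electron has been removed, what remains? S⁺ still has 5 valence electrons; Mg⁺ still has 1 valence electron; O⁺ still has 5 valence electrons.
All are still removing valence electrons, so compare the +1 ions as you would atoms: IE_2 generally rises across a period (higher Z_eff) and falls down a group (larger shell), subject to the usual subshell exceptions.
Valence configurations: S⁺ [Ne]3s²3p³, Mg⁺ [Ne]3s¹, O⁺ [He]2s²2p³.
The numbers (kJ/mol): S 2252, Mg 1451, O 3388.
Putting it together, IE_2: Mg < S < O.

O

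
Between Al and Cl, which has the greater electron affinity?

Cl

Atoms with high Z_eff and room in the valence shell (especially the halogens) have the most exothermic electron affinities.
All lie in period 3, so electron affinity increases left to right.
So Cl has the greater electron affinity (Cl > Al).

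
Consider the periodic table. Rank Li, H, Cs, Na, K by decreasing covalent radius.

Cs > K > Na > Li > H

H is in period 1, group 1; Li is in period 2, group 1; Na is in period 3, group 1; K is in period 4, group 1; Cs is in period 6, group 1.
Atomic radius shrinks across a period as nuclear charge pulls the same shell inward, and grows down a group as new shells are added.
All are in group 1, so atomic radius increases down the group.
So from largest to smallest: Cs > K > Na > Li > H.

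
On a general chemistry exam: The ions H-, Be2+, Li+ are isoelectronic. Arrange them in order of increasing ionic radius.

All of these have 2 electrons, so size is governed by nuclear charge alone: the more protons, the stronger the pull on the same electron cloud, and the smaller the ion.
Nuclear charges: Be2+ (Z=4), Li+ (Z=3), H- (Z=1).
Smallest to largest: Be2+ < Li+ < H-.

Be2+ < Li+ < H-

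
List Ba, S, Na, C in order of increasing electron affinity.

Ba < Na < C < S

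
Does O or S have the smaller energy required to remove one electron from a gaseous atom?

S

O is in period 2, group 16; S is in period 3, group 16.
Removing the outermost electron gets harder across a period and easier down a group.
All are in group 16, so first ionization energy increases up the group.
So S has the smaller energy required to remove one electron from a gaseous atom (S < O).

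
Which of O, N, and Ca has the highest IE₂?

O

The second ionization energy removes an electron from the +1 ion. For each element: O⁺ still has 5 valence electrons; N⁺ still has 4 valence electrons; Ca⁺ still has 1 valence electron.
All are still removing valence electrons, so compare the +1 ions as you would atoms: IE_2 generally rises across a period (higher Z_eff) and falls down a group (larger shell), subject to the usual subshell exceptions.
Valence configurations: O⁺ [He]2s²2p³, N⁺ [He]2s²2p², Ca⁺ [Ar]4s¹.
The numbers (kJ/mol): O 3388, N 2856, Ca 1145.
So the second ionization energies run Ca < N < O.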